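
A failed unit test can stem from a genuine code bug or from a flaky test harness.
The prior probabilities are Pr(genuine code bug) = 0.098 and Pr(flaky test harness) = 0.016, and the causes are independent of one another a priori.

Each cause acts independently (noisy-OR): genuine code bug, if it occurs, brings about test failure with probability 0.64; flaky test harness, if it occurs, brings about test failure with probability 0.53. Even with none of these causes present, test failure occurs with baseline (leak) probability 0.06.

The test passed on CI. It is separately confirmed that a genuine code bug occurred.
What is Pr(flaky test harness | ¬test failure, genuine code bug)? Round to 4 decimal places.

Pr(flaky test harness | ¬test failure, genuine code bug) ≈ 0.0076

Under noisy-OR, P(test failure | causes) = 1 − (1−0.06)·∏(1−qᵢ) over the active causes.
By total probability over both values of flaky test harness:
  P(¬test failure | genuine code bug) = 0.3384·0.984 + 0.159048·0.016
        = 0.332986 + 0.002545 = 0.335531
Keeping only the flaky test harness-present terms gives 0.002545, so
  P(flaky test harness | ¬test failure, genuine code bug) = 0.002545 / 0.335531 ≈ 0.0076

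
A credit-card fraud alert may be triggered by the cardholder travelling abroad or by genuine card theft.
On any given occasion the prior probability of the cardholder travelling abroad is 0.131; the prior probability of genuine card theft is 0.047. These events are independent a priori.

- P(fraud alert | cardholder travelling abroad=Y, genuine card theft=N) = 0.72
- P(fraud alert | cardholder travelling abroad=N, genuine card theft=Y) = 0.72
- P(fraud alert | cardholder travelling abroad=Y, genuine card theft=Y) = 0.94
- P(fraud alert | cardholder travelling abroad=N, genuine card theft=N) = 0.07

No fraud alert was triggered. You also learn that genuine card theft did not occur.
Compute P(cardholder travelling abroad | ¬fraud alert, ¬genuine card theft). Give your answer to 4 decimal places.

By total probability over both values of cardholder travelling abroad:
  P(¬fraud alert | ¬genuine card theft) = 0.93×0.869 + 0.28×0.131
        = 0.808170 + 0.036680 = 0.844850
The terms with cardholder travelling abroad present sum to 0.036680, so
  P(cardholder travelling abroad | ¬fraud alert, ¬genuine card theft) = 0.036680 / 0.844850 ≈ 0.0434

P(cardholder travelling abroad | ¬fraud alert, ¬genuine card theft) ≈ 0.0434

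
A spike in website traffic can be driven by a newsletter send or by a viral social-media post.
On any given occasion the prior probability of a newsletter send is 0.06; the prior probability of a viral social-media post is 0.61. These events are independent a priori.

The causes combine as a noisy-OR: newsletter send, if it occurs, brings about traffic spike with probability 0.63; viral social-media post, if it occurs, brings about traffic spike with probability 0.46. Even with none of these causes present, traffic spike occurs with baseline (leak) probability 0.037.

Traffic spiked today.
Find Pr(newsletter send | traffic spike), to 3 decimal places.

Under noisy-OR, P(traffic spike | causes) = 1 − (1−0.037)·∏(1−qᵢ) over the active causes.
P(traffic spike) = 0.037·0.94·0.39 + 0.47998·0.94·0.61 + 0.64369·0.06·0.39 + 0.807593·0.06·0.61 = 0.013564 + 0.275221 + 0.015062 + 0.029558 = 0.333405
Of this, 0.044620 comes from 0.015062 + 0.029558 (the newsletter send=true cases).
So P(newsletter send | traffic spike) = 0.044620/0.333405 ≈ 0.134.

Pr(newsletter send | traffic spike) ≈ 0.134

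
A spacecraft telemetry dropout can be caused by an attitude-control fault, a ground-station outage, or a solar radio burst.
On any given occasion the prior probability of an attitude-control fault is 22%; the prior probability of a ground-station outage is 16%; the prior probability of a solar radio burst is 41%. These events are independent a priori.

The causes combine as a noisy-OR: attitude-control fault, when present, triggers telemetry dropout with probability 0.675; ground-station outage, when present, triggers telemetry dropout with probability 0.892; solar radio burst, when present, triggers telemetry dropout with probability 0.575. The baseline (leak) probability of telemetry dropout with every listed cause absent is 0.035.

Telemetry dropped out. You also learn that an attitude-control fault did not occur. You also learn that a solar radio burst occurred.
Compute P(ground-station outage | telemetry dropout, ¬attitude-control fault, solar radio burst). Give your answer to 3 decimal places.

Under noisy-OR, P(telemetry dropout | causes) = 1 − (1−0.035)·∏(1−qᵢ) over the active causes.
For the numerator, keep only ground-station outage=true terms: 0.955707·0.16 = 0.152913
Normalizer over all consistent configurations: 0.589875·0.84 + 0.955707·0.16 = 0.648408
P(ground-station outage | telemetry dropout, ¬attitude-control fault, solar radio burst) = 0.152913/0.648408 ≈ 0.236

P(ground-station outage | telemetry dropout, ¬attitude-control fault, solar radio burst) ≈ 0.236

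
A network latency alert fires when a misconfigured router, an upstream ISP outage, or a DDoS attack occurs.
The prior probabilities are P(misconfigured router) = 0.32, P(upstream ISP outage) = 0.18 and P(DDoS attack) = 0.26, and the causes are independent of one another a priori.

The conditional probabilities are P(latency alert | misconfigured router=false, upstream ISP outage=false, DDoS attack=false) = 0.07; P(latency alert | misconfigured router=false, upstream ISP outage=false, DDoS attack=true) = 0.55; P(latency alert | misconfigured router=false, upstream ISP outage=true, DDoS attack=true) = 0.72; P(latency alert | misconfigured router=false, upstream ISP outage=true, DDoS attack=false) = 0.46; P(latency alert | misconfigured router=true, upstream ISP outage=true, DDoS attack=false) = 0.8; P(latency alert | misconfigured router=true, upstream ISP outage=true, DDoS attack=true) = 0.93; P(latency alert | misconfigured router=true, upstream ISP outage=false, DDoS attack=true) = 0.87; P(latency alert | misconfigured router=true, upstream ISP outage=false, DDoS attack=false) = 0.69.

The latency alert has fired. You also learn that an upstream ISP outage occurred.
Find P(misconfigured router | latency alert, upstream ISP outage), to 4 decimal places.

P(latency alert | upstream ISP outage) = 0.46·0.68·0.74 + 0.72·0.68·0.26 + 0.8·0.32·0.74 + 0.93·0.32·0.26 = 0.231472 + 0.127296 + 0.189440 + 0.077376 = 0.625584
Of this, 0.266816 comes from 0.189440 + 0.077376 (the misconfigured router=true cases).
P(misconfigured router | latency alert, upstream ISP outage) = 0.266816 / 0.625584 ≈ 0.4265

P(misconfigured router | latency alert, upstream ISP outage) ≈ 0.4265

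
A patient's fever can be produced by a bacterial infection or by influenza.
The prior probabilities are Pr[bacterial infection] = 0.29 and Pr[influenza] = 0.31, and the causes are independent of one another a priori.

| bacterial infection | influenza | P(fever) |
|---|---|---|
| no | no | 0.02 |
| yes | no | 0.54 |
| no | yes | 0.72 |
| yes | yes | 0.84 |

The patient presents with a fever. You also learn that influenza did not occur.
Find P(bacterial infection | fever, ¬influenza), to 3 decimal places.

P(bacterial infection | fever, ¬influenza) ≈ 0.917

By total probability over both values of bacterial infection:
  P(fever | ¬influenza) = 0.02*0.71 + 0.54*0.29
        = 0.014200 + 0.156600 = 0.170800
Configurations with bacterial infection contribute 0.156600, so
  P(bacterial infection | fever, ¬influenza) = 0.156600 / 0.170800 ≈ 0.917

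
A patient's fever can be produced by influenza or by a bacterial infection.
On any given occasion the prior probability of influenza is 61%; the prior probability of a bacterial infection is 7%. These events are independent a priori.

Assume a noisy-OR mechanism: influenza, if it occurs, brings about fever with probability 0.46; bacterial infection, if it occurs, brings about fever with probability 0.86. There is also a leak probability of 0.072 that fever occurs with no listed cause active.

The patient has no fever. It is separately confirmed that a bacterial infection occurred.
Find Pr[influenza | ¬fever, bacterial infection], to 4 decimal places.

Pr[influenza | ¬fever, bacterial infection] ≈ 0.4579

Under noisy-OR, P(fever | causes) = 1 − (1−0.072)·∏(1−qᵢ) over the active causes.
Enumerate both values of influenza and weight by the priors:
  P(¬fever | bacterial infection) = 0.12992*0.39 + 0.070157*0.61
        = 0.050669 + 0.042796 = 0.093465
Keeping only the influenza-present terms gives 0.042796, so
  P(influenza | ¬fever, bacterial infection) = 0.042796 / 0.093465 ≈ 0.4579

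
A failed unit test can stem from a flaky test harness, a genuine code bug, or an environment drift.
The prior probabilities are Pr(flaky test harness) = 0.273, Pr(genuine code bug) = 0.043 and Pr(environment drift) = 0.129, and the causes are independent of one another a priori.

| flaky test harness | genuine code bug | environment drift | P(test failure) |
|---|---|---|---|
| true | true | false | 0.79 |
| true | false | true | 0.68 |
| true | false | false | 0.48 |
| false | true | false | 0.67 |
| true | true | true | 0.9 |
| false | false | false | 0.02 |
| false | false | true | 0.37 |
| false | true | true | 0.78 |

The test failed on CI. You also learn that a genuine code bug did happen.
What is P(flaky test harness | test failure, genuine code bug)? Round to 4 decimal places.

P(flaky test harness | test failure, genuine code bug) ≈ 0.3062

For the numerator, keep only flaky test harness=true terms: 0.187849 + 0.031695 = 0.219544
The normalizing constant is 0.67*0.727*0.871 + 0.78*0.727*0.129 + 0.79*0.273*0.871 + 0.9*0.273*0.129 = 0.716950
P(flaky test harness | test failure, genuine code bug) = 0.219544/0.716950 ≈ 0.3062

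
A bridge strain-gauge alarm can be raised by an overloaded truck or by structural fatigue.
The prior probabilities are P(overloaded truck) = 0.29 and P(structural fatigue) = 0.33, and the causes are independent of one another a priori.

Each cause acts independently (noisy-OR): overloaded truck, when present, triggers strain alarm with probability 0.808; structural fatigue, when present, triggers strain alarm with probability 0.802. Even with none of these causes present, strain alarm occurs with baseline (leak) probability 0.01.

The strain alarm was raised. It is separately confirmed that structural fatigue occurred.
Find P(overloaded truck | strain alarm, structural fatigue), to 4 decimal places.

P(overloaded truck | strain alarm, structural fatigue) ≈ 0.3284

Under noisy-OR, P(strain alarm | causes) = 1 − (1−0.01)·∏(1−qᵢ) over the active causes.
Weight on overloaded truck=true, given the evidence: 0.962364*0.29 = 0.279086
The normalizing constant is 0.80398*0.71 + 0.962364*0.29 = 0.849912
Posterior = 0.279086 / 0.849912 ≈ 0.3284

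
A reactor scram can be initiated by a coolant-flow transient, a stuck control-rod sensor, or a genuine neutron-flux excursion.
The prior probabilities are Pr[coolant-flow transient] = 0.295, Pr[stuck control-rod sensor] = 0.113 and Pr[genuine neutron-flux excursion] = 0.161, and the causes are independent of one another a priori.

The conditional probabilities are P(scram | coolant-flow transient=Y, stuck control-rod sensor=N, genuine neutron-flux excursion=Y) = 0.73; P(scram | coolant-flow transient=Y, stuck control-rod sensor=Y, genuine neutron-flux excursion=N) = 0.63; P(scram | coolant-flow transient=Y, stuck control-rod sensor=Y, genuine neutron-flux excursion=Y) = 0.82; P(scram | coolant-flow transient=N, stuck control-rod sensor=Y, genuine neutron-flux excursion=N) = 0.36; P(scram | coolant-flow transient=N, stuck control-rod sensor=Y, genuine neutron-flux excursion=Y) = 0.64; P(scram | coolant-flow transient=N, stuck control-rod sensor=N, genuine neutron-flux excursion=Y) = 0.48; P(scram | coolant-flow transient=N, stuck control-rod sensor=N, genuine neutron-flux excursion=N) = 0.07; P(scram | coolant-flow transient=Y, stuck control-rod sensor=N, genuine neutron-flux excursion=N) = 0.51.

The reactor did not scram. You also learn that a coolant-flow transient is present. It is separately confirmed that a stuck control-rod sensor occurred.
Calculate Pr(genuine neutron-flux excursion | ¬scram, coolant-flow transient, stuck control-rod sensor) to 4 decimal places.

For the numerator, keep only genuine neutron-flux excursion=true terms: 0.18*0.161 = 0.028980
Denominator P(¬scram | coolant-flow transient, stuck control-rod sensor): 0.37*0.839 + 0.18*0.161 = 0.339410
P(genuine neutron-flux excursion | ¬scram, coolant-flow transient, stuck control-rod sensor) = 0.028980/0.339410 ≈ 0.0854

Pr(genuine neutron-flux excursion | ¬scram, coolant-flow transient, stuck control-rod sensor) ≈ 0.0854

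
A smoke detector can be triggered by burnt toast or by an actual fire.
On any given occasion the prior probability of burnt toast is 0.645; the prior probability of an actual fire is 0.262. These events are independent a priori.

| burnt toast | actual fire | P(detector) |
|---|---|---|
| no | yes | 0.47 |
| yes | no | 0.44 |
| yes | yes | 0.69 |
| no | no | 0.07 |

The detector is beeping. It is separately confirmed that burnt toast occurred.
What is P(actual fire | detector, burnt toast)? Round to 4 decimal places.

P(actual fire | detector, burnt toast) ≈ 0.3576

P(detector | burnt toast) = 0.44*0.738 + 0.69*0.262 = 0.324720 + 0.180780 = 0.505500
The actual fire-present share is 0.69*0.262 = 0.180780.
Hence the posterior is 0.180780/0.505500 ≈ 0.3576.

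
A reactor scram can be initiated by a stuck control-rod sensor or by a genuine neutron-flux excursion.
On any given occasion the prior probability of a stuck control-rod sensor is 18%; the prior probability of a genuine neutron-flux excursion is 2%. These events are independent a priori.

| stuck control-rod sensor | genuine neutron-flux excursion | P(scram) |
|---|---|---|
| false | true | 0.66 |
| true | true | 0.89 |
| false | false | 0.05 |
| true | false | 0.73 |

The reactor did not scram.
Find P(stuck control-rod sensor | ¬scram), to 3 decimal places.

By total probability over the 4 (stuck control-rod sensor, genuine neutron-flux excursion) configurations:
  P(¬scram) = 0.95*0.82*0.98 + 0.34*0.82*0.02 + 0.27*0.18*0.98 + 0.11*0.18*0.02
        = 0.763420 + 0.005576 + 0.047628 + 0.000396 = 0.817020
Keeping only the stuck control-rod sensor-present terms gives 0.048024, so
  P(stuck control-rod sensor | ¬scram) = 0.048024 / 0.817020 ≈ 0.059

P(stuck control-rod sensor | ¬scram) ≈ 0.059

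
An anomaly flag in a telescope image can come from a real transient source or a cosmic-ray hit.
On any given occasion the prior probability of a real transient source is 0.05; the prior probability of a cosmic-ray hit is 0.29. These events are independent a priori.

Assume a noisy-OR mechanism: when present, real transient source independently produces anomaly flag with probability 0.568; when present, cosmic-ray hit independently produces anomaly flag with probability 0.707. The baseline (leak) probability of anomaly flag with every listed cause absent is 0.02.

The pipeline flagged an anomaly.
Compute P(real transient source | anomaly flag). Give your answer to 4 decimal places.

P(real transient source | anomaly flag) ≈ 0.1365

Under noisy-OR, P(anomaly flag | causes) = 1 − (1−0.02)·∏(1−qᵢ) over the active causes.
P(anomaly flag) = 0.02×0.95×0.71 + 0.71286×0.95×0.29 + 0.57664×0.05×0.71 + 0.875956×0.05×0.29 = 0.013490 + 0.196393 + 0.020471 + 0.012701 = 0.243055
Of this, 0.033172 comes from 0.020471 + 0.012701 (the real transient source=true cases).
Hence the posterior is 0.033172/0.243055 ≈ 0.1365.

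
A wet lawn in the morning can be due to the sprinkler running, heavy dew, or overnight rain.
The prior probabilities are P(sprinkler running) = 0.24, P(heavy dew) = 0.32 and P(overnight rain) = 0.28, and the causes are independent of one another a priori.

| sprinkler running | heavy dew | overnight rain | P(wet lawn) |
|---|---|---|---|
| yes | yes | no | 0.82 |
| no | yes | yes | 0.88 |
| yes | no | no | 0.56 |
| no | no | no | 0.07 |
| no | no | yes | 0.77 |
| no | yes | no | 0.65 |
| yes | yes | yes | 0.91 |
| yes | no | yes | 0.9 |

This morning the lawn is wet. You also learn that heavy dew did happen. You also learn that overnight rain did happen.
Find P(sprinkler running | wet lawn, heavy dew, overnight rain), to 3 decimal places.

P(wet lawn | heavy dew, overnight rain) = 0.88·0.76 + 0.91·0.24 = 0.668800 + 0.218400 = 0.887200
Of this, 0.218400 comes from 0.91·0.24 (the sprinkler running=true cases).
So P(sprinkler running | wet lawn, heavy dew, overnight rain) = 0.218400/0.887200 ≈ 0.246.

P(sprinkler running | wet lawn, heavy dew, overnight rain) ≈ 0.246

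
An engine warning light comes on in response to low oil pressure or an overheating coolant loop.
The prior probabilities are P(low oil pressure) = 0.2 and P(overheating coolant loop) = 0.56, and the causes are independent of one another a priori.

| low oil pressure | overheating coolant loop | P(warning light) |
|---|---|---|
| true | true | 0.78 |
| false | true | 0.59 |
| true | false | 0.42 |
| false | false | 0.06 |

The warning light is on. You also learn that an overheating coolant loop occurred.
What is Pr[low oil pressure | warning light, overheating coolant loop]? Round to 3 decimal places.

Pr[low oil pressure | warning light, overheating coolant loop] ≈ 0.248

P(warning light | overheating coolant loop) = 0.59*0.8 + 0.78*0.2 = 0.472000 + 0.156000 = 0.628000
Of this, 0.156000 comes from 0.78*0.2 (the low oil pressure=true cases).
Hence the posterior is 0.156000/0.628000 ≈ 0.248.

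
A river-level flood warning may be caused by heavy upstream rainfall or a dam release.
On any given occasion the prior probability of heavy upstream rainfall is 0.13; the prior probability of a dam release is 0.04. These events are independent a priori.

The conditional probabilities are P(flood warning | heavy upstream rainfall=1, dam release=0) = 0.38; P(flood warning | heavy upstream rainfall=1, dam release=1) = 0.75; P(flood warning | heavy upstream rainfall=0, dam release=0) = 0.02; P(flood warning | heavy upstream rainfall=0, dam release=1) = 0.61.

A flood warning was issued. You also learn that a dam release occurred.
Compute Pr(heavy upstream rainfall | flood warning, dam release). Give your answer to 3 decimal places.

Pr(heavy upstream rainfall | flood warning, dam release) ≈ 0.155

Enumerate both values of heavy upstream rainfall and weight by the priors:
  P(flood warning | dam release) = 0.61*0.87 + 0.75*0.13
        = 0.530700 + 0.097500 = 0.628200
Keeping only the heavy upstream rainfall-present terms gives 0.097500, so
  P(heavy upstream rainfall | flood warning, dam release) = 0.097500 / 0.628200 ≈ 0.155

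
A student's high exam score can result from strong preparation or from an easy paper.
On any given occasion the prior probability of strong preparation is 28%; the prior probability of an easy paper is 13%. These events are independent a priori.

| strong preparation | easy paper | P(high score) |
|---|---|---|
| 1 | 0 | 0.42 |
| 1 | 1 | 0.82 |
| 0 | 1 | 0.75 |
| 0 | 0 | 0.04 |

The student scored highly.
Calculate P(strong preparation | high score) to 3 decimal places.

Weight on strong preparation=true, given the evidence: 0.102312 + 0.029848 = 0.132160
Normalizer over all consistent configurations: 0.04·0.72·0.87 + 0.75·0.72·0.13 + 0.42·0.28·0.87 + 0.82·0.28·0.13 = 0.227416
Posterior = 0.132160 / 0.227416 ≈ 0.581

P(strong preparation | high score) ≈ 0.581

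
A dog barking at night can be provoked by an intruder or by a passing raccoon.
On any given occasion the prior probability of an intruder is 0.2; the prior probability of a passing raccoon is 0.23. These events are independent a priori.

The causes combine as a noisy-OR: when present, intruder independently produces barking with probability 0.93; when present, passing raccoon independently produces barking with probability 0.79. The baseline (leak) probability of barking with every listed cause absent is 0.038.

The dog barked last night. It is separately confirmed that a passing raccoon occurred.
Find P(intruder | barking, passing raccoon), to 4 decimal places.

Under noisy-OR, P(barking | causes) = 1 − (1−0.038)·∏(1−qᵢ) over the active causes.
Numerator (weight on configurations with intruder): 0.985859*0.2 = 0.197172
Normalizer over all consistent configurations: 0.79798*0.8 + 0.985859*0.2 = 0.835556
Posterior = 0.197172 / 0.835556 ≈ 0.2360

P(intruder | barking, passing raccoon) ≈ 0.2360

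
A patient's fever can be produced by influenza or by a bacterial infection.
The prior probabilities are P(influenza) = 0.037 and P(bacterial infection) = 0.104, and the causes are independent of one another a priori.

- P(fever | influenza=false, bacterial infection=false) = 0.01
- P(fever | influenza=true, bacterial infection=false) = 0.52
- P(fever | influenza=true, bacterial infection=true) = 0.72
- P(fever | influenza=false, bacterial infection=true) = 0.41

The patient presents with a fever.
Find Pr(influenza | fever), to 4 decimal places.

P(fever) = 0.01*0.963*0.896 + 0.41*0.963*0.104 + 0.52*0.037*0.896 + 0.72*0.037*0.104 = 0.008628 + 0.041062 + 0.017239 + 0.002771 = 0.069700
Of this, 0.020010 comes from 0.017239 + 0.002771 (the influenza=true cases).
Hence the posterior is 0.020010/0.069700 ≈ 0.2871.

Pr(influenza | fever) ≈ 0.2871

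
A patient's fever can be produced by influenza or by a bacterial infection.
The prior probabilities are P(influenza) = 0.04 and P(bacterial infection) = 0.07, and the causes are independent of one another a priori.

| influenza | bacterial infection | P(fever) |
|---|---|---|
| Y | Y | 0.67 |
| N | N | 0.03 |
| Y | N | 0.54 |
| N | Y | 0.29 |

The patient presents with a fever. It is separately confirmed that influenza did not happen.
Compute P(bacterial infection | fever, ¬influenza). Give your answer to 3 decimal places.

P(bacterial infection | fever, ¬influenza) ≈ 0.421

By total probability over both values of bacterial infection:
  P(fever | ¬influenza) = 0.03·0.93 + 0.29·0.07
        = 0.027900 + 0.020300 = 0.048200
Configurations with bacterial infection contribute 0.020300, so
  P(bacterial infection | fever, ¬influenza) = 0.020300 / 0.048200 ≈ 0.421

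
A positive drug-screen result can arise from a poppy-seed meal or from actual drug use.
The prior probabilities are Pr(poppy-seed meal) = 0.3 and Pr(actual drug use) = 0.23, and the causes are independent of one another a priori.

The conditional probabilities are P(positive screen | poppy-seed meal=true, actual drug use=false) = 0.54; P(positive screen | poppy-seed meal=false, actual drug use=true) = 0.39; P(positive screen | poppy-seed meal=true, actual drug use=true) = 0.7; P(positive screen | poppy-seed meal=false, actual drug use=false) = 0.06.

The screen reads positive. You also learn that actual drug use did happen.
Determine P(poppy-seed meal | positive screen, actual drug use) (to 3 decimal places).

P(positive screen | actual drug use) = 0.39×0.7 + 0.7×0.3 = 0.273000 + 0.210000 = 0.483000
Of this, 0.210000 comes from 0.7×0.3 (the poppy-seed meal=true cases).
Hence the posterior is 0.210000/0.483000 ≈ 0.435.

P(poppy-seed meal | positive screen, actual drug use) ≈ 0.435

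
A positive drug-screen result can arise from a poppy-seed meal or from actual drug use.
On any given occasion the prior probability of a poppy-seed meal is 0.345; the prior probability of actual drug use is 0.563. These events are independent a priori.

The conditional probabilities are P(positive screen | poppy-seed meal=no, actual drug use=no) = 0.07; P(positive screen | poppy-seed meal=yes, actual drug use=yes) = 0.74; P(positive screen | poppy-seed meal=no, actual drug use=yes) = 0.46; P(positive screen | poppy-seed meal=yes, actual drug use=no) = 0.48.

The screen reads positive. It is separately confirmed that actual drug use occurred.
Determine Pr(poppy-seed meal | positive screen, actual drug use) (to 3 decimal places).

P(positive screen | actual drug use) = 0.46×0.655 + 0.74×0.345 = 0.301300 + 0.255300 = 0.556600
The poppy-seed meal-present share is 0.74×0.345 = 0.255300.
So P(poppy-seed meal | positive screen, actual drug use) = 0.255300/0.556600 ≈ 0.459.

Pr(poppy-seed meal | positive screen, actual drug use) ≈ 0.459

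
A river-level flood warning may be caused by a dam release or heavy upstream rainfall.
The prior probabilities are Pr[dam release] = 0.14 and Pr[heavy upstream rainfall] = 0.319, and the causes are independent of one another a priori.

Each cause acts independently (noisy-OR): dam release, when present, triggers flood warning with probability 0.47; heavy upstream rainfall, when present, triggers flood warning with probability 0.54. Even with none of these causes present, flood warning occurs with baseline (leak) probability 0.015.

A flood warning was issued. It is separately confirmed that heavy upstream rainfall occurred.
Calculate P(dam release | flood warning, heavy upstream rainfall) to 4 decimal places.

P(dam release | flood warning, heavy upstream rainfall) ≈ 0.1845

Under noisy-OR, P(flood warning | causes) = 1 − (1−0.015)·∏(1−qᵢ) over the active causes.
Sum P(flood warning|·) weighted by the priors over both values of dam release:
  P(flood warning | heavy upstream rainfall) = 0.5469·0.86 + 0.759857·0.14
        = 0.470334 + 0.106380 = 0.576714
Configurations with dam release contribute 0.106380, so
  P(dam release | flood warning, heavy upstream rainfall) = 0.106380 / 0.576714 ≈ 0.1845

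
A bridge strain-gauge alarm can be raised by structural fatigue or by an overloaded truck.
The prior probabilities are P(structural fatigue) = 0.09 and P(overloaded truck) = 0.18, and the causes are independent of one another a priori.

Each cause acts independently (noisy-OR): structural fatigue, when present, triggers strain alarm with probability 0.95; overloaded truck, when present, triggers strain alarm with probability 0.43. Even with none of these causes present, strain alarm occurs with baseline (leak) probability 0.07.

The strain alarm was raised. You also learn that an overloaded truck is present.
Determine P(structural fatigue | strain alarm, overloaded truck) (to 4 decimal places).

Under noisy-OR, P(strain alarm | causes) = 1 − (1−0.07)·∏(1−qᵢ) over the active causes.
Weight on structural fatigue=true, given the evidence: 0.973495·0.09 = 0.087615
Denominator P(strain alarm | overloaded truck): 0.4699·0.91 + 0.973495·0.09 = 0.515224
Posterior = 0.087615 / 0.515224 ≈ 0.1701

P(structural fatigue | strain alarm, overloaded truck) ≈ 0.1701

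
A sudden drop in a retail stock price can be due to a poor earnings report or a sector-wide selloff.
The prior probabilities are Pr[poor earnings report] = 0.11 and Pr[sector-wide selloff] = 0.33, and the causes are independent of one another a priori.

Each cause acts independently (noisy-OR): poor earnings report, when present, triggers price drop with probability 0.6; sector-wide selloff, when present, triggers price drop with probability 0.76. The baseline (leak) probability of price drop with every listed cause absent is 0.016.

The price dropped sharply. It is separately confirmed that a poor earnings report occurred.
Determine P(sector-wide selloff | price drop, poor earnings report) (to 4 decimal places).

Under noisy-OR, P(price drop | causes) = 1 − (1−0.016)·∏(1−qᵢ) over the active causes.
P(price drop | poor earnings report) = 0.6064*0.67 + 0.905536*0.33 = 0.406288 + 0.298827 = 0.705115
Restricting to configurations with sector-wide selloff present: 0.905536*0.33 = 0.298827.
So P(sector-wide selloff | price drop, poor earnings report) = 0.298827/0.705115 ≈ 0.4238.

P(sector-wide selloff | price drop, poor earnings report) ≈ 0.4238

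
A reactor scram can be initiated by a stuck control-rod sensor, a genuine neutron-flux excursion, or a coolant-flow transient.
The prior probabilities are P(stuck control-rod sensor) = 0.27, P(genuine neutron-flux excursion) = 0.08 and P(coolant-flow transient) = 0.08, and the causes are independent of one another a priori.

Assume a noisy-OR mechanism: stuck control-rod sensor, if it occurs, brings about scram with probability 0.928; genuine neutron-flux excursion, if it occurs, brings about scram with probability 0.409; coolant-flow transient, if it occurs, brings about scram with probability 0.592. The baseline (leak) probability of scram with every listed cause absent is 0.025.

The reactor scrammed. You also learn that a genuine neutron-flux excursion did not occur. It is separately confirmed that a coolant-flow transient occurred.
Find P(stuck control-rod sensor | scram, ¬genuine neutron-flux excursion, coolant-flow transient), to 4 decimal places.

P(stuck control-rod sensor | scram, ¬genuine neutron-flux excursion, coolant-flow transient) ≈ 0.3737

Under noisy-OR, P(scram | causes) = 1 − (1−0.025)·∏(1−qᵢ) over the active causes.
Numerator (weight on configurations with stuck control-rod sensor): 0.971358*0.27 = 0.262267
The normalizing constant is 0.6022*0.73 + 0.971358*0.27 = 0.701873
Posterior = 0.262267 / 0.701873 ≈ 0.3737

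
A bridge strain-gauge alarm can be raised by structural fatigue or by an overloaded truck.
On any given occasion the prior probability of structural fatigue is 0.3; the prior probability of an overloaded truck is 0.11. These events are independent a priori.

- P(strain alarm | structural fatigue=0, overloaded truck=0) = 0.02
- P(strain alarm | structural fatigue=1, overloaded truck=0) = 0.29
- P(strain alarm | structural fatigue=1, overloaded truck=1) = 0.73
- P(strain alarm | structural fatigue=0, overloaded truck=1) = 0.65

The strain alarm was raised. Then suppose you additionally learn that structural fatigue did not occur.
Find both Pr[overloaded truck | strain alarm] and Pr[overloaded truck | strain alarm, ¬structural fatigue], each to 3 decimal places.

By total probability over the 4 (structural fatigue, overloaded truck) configurations:
  P(strain alarm) = 0.02×0.7×0.89 + 0.65×0.7×0.11 + 0.29×0.3×0.89 + 0.73×0.3×0.11
        = 0.012460 + 0.050050 + 0.077430 + 0.024090 = 0.164030
The terms with overloaded truck present sum to 0.074140, so
  P(overloaded truck | strain alarm) = 0.074140 / 0.164030 ≈ 0.452

With the extra evidence:
For the numerator, keep only overloaded truck=true terms: 0.65*0.11 = 0.071500
The normalizing constant is 0.02*0.89 + 0.65*0.11 = 0.089300
P(overloaded truck | strain alarm, ¬structural fatigue) = 0.071500/0.089300 ≈ 0.801
With structural fatigue excluded, overloaded truck must carry more of the explanatory weight for the strain alarm.

Pr[overloaded truck | strain alarm] ≈ 0.452; Pr[overloaded truck | strain alarm, ¬structural fatigue] ≈ 0.801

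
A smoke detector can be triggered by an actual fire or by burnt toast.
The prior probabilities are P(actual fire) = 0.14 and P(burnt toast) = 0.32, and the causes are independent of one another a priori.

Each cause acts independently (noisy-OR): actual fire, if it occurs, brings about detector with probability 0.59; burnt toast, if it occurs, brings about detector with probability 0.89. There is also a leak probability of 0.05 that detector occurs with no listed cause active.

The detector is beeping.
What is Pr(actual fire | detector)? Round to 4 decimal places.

Under noisy-OR, P(detector | causes) = 1 − (1−0.05)·∏(1−qᵢ) over the active causes.
P(detector) = 0.05·0.86·0.68 + 0.8955·0.86·0.32 + 0.6105·0.14·0.68 + 0.957155·0.14·0.32 = 0.029240 + 0.246442 + 0.058120 + 0.042881 = 0.376683
Of this, 0.101001 comes from 0.058120 + 0.042881 (the actual fire=true cases).
So P(actual fire | detector) = 0.101001/0.376683 ≈ 0.2681.

Pr(actual fire | detector) ≈ 0.2681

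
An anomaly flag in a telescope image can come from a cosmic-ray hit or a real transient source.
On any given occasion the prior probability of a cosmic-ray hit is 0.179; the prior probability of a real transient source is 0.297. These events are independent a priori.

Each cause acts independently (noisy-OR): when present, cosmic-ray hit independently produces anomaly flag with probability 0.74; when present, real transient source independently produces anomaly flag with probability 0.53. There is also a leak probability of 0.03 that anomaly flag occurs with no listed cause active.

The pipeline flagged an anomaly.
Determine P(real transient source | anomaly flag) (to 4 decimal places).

P(real transient source | anomaly flag) ≈ 0.6171

Under noisy-OR, P(anomaly flag | causes) = 1 − (1−0.03)·∏(1−qᵢ) over the active causes.
P(anomaly flag) = 0.03*0.821*0.703 + 0.5441*0.821*0.297 + 0.7478*0.179*0.703 + 0.881466*0.179*0.297 = 0.017315 + 0.132672 + 0.094101 + 0.046861 = 0.290949
Of this, 0.179533 comes from 0.132672 + 0.046861 (the real transient source=true cases).
So P(real transient source | anomaly flag) = 0.179533/0.290949 ≈ 0.6171.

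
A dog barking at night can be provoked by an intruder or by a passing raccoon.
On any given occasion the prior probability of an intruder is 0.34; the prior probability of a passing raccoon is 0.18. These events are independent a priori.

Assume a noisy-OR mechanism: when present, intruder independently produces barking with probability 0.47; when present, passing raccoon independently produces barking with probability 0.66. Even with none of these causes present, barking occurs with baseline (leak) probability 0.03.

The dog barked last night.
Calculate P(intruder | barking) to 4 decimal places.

Under noisy-OR, P(barking | causes) = 1 − (1−0.03)·∏(1−qᵢ) over the active causes.
Enumerate the 4 (intruder, passing raccoon) configurations and weight by the priors:
  P(barking) = 0.03×0.66×0.82 + 0.6702×0.66×0.18 + 0.4859×0.34×0.82 + 0.825206×0.34×0.18
        = 0.016236 + 0.079620 + 0.135469 + 0.050503 = 0.281828
The terms with intruder present sum to 0.185972, so
  P(intruder | barking) = 0.185972 / 0.281828 ≈ 0.6599

P(intruder | barking) ≈ 0.6599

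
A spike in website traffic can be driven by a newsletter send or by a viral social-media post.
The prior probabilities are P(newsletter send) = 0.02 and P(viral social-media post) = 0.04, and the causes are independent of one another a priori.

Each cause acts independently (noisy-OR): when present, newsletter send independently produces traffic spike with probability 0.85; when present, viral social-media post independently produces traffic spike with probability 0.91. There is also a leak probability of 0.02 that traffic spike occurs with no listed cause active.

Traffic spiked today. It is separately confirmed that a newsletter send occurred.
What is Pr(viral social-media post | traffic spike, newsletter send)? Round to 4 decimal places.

Under noisy-OR, P(traffic spike | causes) = 1 − (1−0.02)·∏(1−qᵢ) over the active causes.
P(traffic spike | newsletter send) = 0.853*0.96 + 0.98677*0.04 = 0.818880 + 0.039471 = 0.858351
Restricting to configurations with viral social-media post present: 0.98677*0.04 = 0.039471.
Hence the posterior is 0.039471/0.858351 ≈ 0.0460.

Pr(viral social-media post | traffic spike, newsletter send) ≈ 0.0460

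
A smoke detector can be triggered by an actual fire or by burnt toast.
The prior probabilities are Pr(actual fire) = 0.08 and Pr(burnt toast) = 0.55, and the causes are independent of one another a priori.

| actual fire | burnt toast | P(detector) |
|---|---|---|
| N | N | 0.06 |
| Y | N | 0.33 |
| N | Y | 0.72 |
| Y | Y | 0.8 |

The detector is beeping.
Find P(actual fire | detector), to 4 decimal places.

P(actual fire | detector) ≈ 0.1079

Numerator (weight on configurations with actual fire): 0.011880 + 0.035200 = 0.047080
Normalizer over all consistent configurations: 0.06×0.92×0.45 + 0.72×0.92×0.55 + 0.33×0.08×0.45 + 0.8×0.08×0.55 = 0.436240
P(actual fire | detector) = 0.047080/0.436240 ≈ 0.1079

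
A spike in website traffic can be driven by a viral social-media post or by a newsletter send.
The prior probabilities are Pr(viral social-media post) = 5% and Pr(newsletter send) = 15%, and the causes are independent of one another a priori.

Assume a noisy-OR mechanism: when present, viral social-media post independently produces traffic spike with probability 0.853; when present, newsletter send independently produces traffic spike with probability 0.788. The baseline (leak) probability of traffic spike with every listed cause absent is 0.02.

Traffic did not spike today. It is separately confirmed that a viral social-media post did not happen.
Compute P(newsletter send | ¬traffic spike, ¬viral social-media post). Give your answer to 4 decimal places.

P(newsletter send | ¬traffic spike, ¬viral social-media post) ≈ 0.0361

Under noisy-OR, P(traffic spike | causes) = 1 − (1−0.02)·∏(1−qᵢ) over the active causes.
P(¬traffic spike | ¬viral social-media post) = 0.98×0.85 + 0.20776×0.15 = 0.833000 + 0.031164 = 0.864164
Of this, 0.031164 comes from 0.20776×0.15 (the newsletter send=true cases).
Hence the posterior is 0.031164/0.864164 ≈ 0.0361.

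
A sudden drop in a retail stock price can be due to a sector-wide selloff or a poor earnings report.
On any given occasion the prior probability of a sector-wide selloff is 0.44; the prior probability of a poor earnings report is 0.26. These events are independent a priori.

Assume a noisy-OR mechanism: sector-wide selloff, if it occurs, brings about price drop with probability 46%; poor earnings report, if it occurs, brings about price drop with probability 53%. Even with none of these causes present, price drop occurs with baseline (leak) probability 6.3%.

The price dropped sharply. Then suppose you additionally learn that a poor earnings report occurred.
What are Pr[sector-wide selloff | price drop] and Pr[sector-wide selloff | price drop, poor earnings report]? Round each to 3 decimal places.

Under noisy-OR, P(price drop | causes) = 1 − (1−0.063)·∏(1−qᵢ) over the active causes.
Enumerate the 4 (sector-wide selloff, poor earnings report) configurations and weight by the priors:
  P(price drop) = 0.063*0.56*0.74 + 0.55961*0.56*0.26 + 0.49402*0.44*0.74 + 0.762189*0.44*0.26
        = 0.026107 + 0.081479 + 0.160853 + 0.087194 = 0.355633
The terms with sector-wide selloff present sum to 0.248047, so
  P(sector-wide selloff | price drop) = 0.248047 / 0.355633 ≈ 0.697

Now also conditioning on poor earnings report=true:
Numerator (weight on configurations with sector-wide selloff): 0.762189×0.44 = 0.335363
Denominator P(price drop | poor earnings report): 0.55961×0.56 + 0.762189×0.44 = 0.648745
Posterior = 0.335363 / 0.648745 ≈ 0.517
Conditioning on poor earnings report lowers the posterior on sector-wide selloff: the classic explaining-away effect in a common-effect structure.

Pr[sector-wide selloff | price drop] ≈ 0.697; Pr[sector-wide selloff | price drop, poor earnings report] ≈ 0.517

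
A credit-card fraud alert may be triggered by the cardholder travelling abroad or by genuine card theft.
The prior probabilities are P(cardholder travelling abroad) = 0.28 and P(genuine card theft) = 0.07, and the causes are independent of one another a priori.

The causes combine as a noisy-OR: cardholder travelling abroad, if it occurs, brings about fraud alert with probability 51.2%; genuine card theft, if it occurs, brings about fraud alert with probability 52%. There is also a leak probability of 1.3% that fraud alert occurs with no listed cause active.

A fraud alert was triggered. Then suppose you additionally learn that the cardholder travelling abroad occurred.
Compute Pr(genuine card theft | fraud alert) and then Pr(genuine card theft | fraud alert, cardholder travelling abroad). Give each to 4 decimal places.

Pr(genuine card theft | fraud alert) ≈ 0.2245; Pr(genuine card theft | fraud alert, cardholder travelling abroad) ≈ 0.1004

Under noisy-OR, P(fraud alert | causes) = 1 − (1−0.013)·∏(1−qᵢ) over the active causes.
For the numerator, keep only genuine card theft=true terms: 0.026522 + 0.015069 = 0.041591
Normalizer over all consistent configurations: 0.013·0.72·0.93 + 0.52624·0.72·0.07 + 0.518344·0.28·0.93 + 0.768805·0.28·0.07 = 0.185273
Posterior = 0.041591 / 0.185273 ≈ 0.2245

Now also conditioning on cardholder travelling abroad=true:
Weight on genuine card theft=true, given the evidence: 0.768805*0.07 = 0.053816
Denominator P(fraud alert | cardholder travelling abroad): 0.518344*0.93 + 0.768805*0.07 = 0.535876
P(genuine card theft | fraud alert, cardholder travelling abroad) = 0.053816/0.535876 ≈ 0.1004
The drop from 0.2245 to 0.1004 is the explaining-away (discounting) effect.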